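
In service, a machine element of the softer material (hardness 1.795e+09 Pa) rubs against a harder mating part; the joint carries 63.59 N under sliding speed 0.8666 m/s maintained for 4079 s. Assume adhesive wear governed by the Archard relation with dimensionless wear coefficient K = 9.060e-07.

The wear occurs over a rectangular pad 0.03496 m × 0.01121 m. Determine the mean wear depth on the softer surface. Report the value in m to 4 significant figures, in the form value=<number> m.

Intermediates are displayed rounded; every step runs at full precision. Rounded once at the end, at four significant figures.
Total distance L = v·t = 0.8666 m/s × 4079 s = 3535 m.
Contact area A = 0.03496 m × 0.01121 m = 3.919e-04 m².
Collected in SI base units: W = 63.59 N, H = 1.795e+09 Pa, K = 9.060e-07.
Wear volume V = K·W·L/H = 9.060e-07 · 63.59 · 3535 / 1.795e+09 = 1.135e-10 m³.
Average depth h = V/A = 1.135e-10 / 3.919e-04 = 2.895e-07 m.

value=2.895e-07 m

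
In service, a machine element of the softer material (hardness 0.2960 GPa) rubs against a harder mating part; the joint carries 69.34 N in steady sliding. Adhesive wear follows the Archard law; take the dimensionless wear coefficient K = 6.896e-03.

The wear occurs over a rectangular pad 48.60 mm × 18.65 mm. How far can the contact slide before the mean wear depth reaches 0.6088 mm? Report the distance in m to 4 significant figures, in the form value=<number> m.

value=341.6 m

Intermediate values are displayed rounded. The computation keeps full float precision; one final rounding to 4 significant digits.
Convert: Hardness H = 0.2960 GPa = 2.960e+08 Pa.
Convert: Pad sides 48.60 mm × 18.65 mm = 0.04860 m × 0.01865 m. Contact area A = 0.04860 m × 0.01865 m = 9.064e-04 m².
Convert: Depth limit h_lim = 0.6088 mm = 6.088e-04 m.
SI base units throughout: W = 69.34 N, H = 2.960e+08 Pa, K = 6.896e-03.
Volume at the limit: V_lim = h_lim·A = 6.088e-04 · 9.064e-04 = 5.518e-07 m³.
So the life L = V_lim·H/(K·W) = 5.518e-07 · 2.960e+08 / (6.896e-03 · 69.34) = 341.6 m.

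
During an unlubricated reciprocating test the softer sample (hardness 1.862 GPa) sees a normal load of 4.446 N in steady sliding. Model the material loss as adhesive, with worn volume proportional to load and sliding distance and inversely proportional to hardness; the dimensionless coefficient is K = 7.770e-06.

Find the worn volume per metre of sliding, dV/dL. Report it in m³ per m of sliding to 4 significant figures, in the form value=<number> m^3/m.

The algebra carries full precision — intermediate values appear rounded; one final rounding to four significant figures.
Convert: Hardness H = 1.862 GPa = 1.862e+09 Pa.
Expressed in SI base units: W = 4.446 N, H = 1.862e+09 Pa, K = 7.770e-06.
The wear rate dV/dL = K·W/H (independent of L): 7.770e-06 · 4.446 / 1.862e+09 = 1.855e-14 m³/m.

value=1.855e-14 m^3/m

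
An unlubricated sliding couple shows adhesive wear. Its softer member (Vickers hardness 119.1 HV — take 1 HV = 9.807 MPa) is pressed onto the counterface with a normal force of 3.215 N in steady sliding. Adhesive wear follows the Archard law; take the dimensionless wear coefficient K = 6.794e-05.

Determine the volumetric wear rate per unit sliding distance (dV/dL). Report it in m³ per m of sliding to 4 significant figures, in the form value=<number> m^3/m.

Intermediate values are displayed rounded; the computation keeps full float precision. Rounded once at the end to 4 significant figures.
Hardness H = 119.1 HV × 9.807 MPa/HV = 1168 MPa = 1.168e+09 Pa.
Collected in SI base units: W = 3.215 N, H = 1.168e+09 Pa, K = 6.794e-05.
Volumetric rate dV/dL = K·W/H, so: 6.794e-05 · 3.215 / 1.168e+09 = 1.870e-13 m³/m.

value=1.870e-13 m^3/m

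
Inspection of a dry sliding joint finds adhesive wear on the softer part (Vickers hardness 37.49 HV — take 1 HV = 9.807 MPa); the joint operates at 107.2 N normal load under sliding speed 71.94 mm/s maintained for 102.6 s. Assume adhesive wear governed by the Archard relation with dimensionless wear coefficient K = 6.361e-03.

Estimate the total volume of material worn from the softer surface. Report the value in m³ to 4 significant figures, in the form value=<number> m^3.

value=1.369e-08 m^3

Quoted intermediates are rounded, and the computation carries exact precision — rounded just once, at 4 significant figures.
Convert: Sliding speed v = 71.94 mm/s = 0.07194 m/s. The distance L = v·t = 0.07194 m/s × 102.6 s = 7.381 m.
Convert: Hardness H = 37.49 HV × 9.807 MPa/HV = 367.7 MPa = 3.677e+08 Pa.
In SI base units, W = 107.2 N, H = 3.677e+08 Pa, K = 6.361e-03.
Volume removed: V = K·W·L/H = 6.361e-03 · 107.2 · 7.381 / 3.677e+08 = 1.369e-08 m³.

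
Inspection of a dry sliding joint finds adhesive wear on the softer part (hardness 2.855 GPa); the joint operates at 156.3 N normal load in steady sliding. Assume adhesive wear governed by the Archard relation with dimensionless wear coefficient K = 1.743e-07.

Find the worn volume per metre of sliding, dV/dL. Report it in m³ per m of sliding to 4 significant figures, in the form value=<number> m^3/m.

value=9.542e-15 m^3/m

Intermediate values appear rounded — all arithmetic runs at full precision; a lone final rounding to 4 significant figures.
Hardness H = 2.855 GPa = 2.855e+09 Pa.
Restated in SI base units: W = 156.3 N, H = 2.855e+09 Pa, K = 1.743e-07.
Volumetric rate dV/dL = K·W/H — distance-free: 1.743e-07 · 156.3 / 2.855e+09 = 9.542e-15 m³/m.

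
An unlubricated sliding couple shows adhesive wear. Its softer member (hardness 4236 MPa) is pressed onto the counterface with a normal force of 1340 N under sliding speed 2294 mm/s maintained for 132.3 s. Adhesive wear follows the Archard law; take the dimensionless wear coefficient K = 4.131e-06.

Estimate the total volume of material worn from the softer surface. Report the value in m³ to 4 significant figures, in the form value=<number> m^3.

The algebra keeps exact precision. Intermediate values are displayed rounded; one final rounding, at 4 significant figures.
Convert: Sliding speed v = 2294 mm/s = 2.294 m/s. Distance covered L = v·t = 2.294 m/s × 132.3 s = 303.5 m.
Convert: Hardness H = 4236 MPa = 4.236e+09 Pa.
Expressed in SI base units: W = 1340 N, H = 4.236e+09 Pa, K = 4.131e-06.
Archard volume V = K·W·L/H = 4.131e-06 · 1340 · 303.5 / 4.236e+09 = 3.966e-10 m³.

value=3.966e-10 m^3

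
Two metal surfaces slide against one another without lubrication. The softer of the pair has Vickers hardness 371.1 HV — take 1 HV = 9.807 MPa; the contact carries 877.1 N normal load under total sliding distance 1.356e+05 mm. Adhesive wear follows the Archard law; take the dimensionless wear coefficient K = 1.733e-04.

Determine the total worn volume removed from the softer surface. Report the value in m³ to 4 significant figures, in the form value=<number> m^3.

Printed values are rounded; the computation carries full float precision. Rounded just once: 4 significant figures.
Path length L = 1.356e+05 mm = 135.6 m.
Hardness H = 371.1 HV × 9.807 MPa/HV = 3639 MPa = 3.639e+09 Pa.
As SI base values: W = 877.1 N, H = 3.639e+09 Pa, K = 1.733e-04.
Apply Archard: V = K·W·L/H = 1.733e-04 · 877.1 · 135.6 / 3.639e+09 = 5.663e-09 m³.

value=5.663e-09 m^3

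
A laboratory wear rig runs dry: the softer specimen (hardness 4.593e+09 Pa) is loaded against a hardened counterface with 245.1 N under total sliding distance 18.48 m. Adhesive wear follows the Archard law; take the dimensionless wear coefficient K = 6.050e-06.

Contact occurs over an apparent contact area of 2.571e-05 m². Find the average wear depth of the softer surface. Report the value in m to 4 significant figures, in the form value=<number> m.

value=2.321e-07 m

Intermediates are printed rounded — every step maintains full float precision, and a lone final rounding: four significant figures.
In SI base units, W = 245.1 N, H = 4.593e+09 Pa, K = 6.050e-06.
Wear volume V = K·W·L/H = 6.050e-06 · 245.1 · 18.48 / 4.593e+09 = 5.966e-12 m³.
Depth of wear h = V/A = 5.966e-12 / 2.571e-05 = 2.321e-07 m.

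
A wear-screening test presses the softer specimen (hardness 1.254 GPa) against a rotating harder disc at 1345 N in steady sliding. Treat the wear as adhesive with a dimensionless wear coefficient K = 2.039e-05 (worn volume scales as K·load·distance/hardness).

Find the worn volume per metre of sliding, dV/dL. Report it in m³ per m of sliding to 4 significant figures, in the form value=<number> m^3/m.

value=2.187e-11 m^3/m

The intermediates appear rounded — the algebra carries full precision. Rounded once at the end: four significant digits.
Hardness H = 1.254 GPa = 1.254e+09 Pa.
In SI base units, W = 1345 N, H = 1.254e+09 Pa, K = 2.039e-05.
Volumetric rate dV/dL = K·W/H — distance-free: 2.039e-05 · 1345 / 1.254e+09 = 2.187e-11 m³/m.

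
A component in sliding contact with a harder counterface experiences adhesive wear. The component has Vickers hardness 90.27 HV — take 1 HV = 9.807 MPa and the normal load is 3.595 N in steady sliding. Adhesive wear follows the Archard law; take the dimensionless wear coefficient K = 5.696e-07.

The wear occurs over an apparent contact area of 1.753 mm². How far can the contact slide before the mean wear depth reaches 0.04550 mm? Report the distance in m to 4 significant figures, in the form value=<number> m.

value=3.448e+04 m

Intermediate values are shown rounded; the computation runs at full float precision; rounded once at the end, at four significant digits.
Hardness H = 90.27 HV × 9.807 MPa/HV = 885.3 MPa = 8.853e+08 Pa.
Contact area A = 1.753 mm² = 1.753e-06 m².
Depth limit h_lim = 0.04550 mm = 4.550e-05 m.
Working in SI base units: W = 3.595 N, H = 8.853e+08 Pa, K = 5.696e-07.
Permissible volume V_lim = h_lim·A = 4.550e-05 · 1.753e-06 = 7.976e-11 m³.
Inverting, life L = V_lim·H/(K·W) = 7.976e-11 · 8.853e+08 / (5.696e-07 · 3.595) = 3.448e+04 m.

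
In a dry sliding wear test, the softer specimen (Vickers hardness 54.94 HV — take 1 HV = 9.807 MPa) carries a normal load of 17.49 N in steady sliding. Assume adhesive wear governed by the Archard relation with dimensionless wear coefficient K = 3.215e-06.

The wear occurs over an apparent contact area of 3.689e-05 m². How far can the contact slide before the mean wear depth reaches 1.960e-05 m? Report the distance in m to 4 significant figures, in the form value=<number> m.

Shown intermediates are rounded, and every step keeps full precision — one final rounding: 4 significant figures.
Convert: Hardness H = 54.94 HV × 9.807 MPa/HV = 538.8 MPa = 5.388e+08 Pa.
Restated in SI base units: W = 17.49 N, H = 5.388e+08 Pa, K = 3.215e-06.
Permissible volume V_lim = h_lim·A = 1.960e-05 · 3.689e-05 = 7.230e-10 m³.
Thus life L = V_lim·H/(K·W) = 7.230e-10 · 5.388e+08 / (3.215e-06 · 17.49) = 6928 m.

value=6928 m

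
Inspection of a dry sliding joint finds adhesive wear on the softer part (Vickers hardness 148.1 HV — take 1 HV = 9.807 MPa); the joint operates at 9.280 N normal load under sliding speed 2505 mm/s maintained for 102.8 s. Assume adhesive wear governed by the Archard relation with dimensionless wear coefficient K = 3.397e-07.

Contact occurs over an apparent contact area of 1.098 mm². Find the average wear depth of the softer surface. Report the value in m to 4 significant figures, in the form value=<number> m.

value=5.090e-07 m

Shown intermediates are rounded; every step holds exact precision; a single final rounding to 4 significant figures.
Convert: Sliding speed v = 2505 mm/s = 2.505 m/s. Sliding distance L = v·t = 2.505 m/s × 102.8 s = 257.5 m.
Convert: Hardness H = 148.1 HV × 9.807 MPa/HV = 1452 MPa = 1.452e+09 Pa.
Convert: Contact area A = 1.098 mm² = 1.098e-06 m².
SI base units throughout: W = 9.280 N, H = 1.452e+09 Pa, K = 3.397e-07.
Apply Archard: V = K·W·L/H = 3.397e-07 · 9.280 · 257.5 / 1.452e+09 = 5.589e-13 m³.
Mean wear depth h = V/A = 5.589e-13 / 1.098e-06 = 5.090e-07 m.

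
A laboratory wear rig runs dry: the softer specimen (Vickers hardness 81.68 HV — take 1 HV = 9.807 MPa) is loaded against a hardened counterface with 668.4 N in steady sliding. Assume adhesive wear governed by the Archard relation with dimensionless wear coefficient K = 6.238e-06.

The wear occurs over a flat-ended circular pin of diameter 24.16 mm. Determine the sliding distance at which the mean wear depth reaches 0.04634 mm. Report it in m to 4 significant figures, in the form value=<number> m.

The computation maintains full precision. Intermediate values are displayed rounded; a lone final rounding to four significant figures.
Hardness H = 81.68 HV × 9.807 MPa/HV = 801.0 MPa = 8.010e+08 Pa.
Pin diameter d = 24.16 mm = 0.02416 m. Contact area A = π·d²/4 = π·(0.02416 m)²/4 = 4.584e-04 m².
Depth limit h_lim = 0.04634 mm = 4.634e-05 m.
As SI base values: W = 668.4 N, H = 8.010e+08 Pa, K = 6.238e-06.
Volume at the limit: V_lim = h_lim·A = 4.634e-05 · 4.584e-04 = 2.124e-08 m³.
Thus life L = V_lim·H/(K·W) = 2.124e-08 · 8.010e+08 / (6.238e-06 · 668.4) = 4081 m.

value=4081 m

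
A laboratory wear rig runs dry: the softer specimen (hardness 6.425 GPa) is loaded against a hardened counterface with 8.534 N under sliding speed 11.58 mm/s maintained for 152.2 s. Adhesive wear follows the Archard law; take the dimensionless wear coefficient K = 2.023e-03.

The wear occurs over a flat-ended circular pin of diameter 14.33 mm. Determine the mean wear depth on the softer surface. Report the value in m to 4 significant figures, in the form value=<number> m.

value=2.936e-08 m

Displayed values are rounded, and the algebra carries full precision; one last rounding: four significant digits.
Convert: Sliding speed v = 11.58 mm/s = 0.01158 m/s. Total distance L = v·t = 0.01158 m/s × 152.2 s = 1.762 m.
Convert: Hardness H = 6.425 GPa = 6.425e+09 Pa.
Convert: Pin diameter d = 14.33 mm = 0.01433 m. Contact area A = π·d²/4 = π·(0.01433 m)²/4 = 1.613e-04 m².
As SI base values: W = 8.534 N, H = 6.425e+09 Pa, K = 2.023e-03.
Archard volume V = K·W·L/H = 2.023e-03 · 8.534 · 1.762 / 6.425e+09 = 4.736e-12 m³.
Average depth h = V/A = 4.736e-12 / 1.613e-04 = 2.936e-08 m.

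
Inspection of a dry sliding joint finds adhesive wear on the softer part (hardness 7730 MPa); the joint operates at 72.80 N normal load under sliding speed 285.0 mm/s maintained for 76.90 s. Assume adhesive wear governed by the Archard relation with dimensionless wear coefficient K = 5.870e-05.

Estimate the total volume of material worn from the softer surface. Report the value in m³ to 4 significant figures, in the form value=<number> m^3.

The intermediates are printed rounded. The computation holds full float precision; one final rounding, at four significant digits.
Sliding speed v = 285.0 mm/s = 0.2850 m/s. Total distance L = v·t = 0.2850 m/s × 76.90 s = 21.92 m.
Hardness H = 7730 MPa = 7.730e+09 Pa.
Collected in SI base units: W = 72.80 N, H = 7.730e+09 Pa, K = 5.870e-05.
Volume removed: V = K·W·L/H = 5.870e-05 · 72.80 · 21.92 / 7.730e+09 = 1.212e-11 m³.

value=1.212e-11 m^3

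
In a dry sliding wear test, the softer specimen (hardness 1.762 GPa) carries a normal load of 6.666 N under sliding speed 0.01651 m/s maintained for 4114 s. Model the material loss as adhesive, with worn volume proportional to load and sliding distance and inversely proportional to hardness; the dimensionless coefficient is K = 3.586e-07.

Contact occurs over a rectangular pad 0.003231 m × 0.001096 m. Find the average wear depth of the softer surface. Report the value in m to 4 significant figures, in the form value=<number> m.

value=2.602e-08 m

All arithmetic holds full precision; shown intermediates are rounded. Rounded just once, at four significant digits.
Convert: Path length L = v·t = 0.01651 m/s × 4114 s = 67.92 m.
Convert: Hardness H = 1.762 GPa = 1.762e+09 Pa.
Convert: Contact area A = 0.003231 m × 0.001096 m = 3.541e-06 m².
Collected in SI base units: W = 6.666 N, H = 1.762e+09 Pa, K = 3.586e-07.
Archard relation: V = K·W·L/H = 3.586e-07 · 6.666 · 67.92 / 1.762e+09 = 9.215e-14 m³.
Depth h = V/A = 9.215e-14 / 3.541e-06 = 2.602e-08 m.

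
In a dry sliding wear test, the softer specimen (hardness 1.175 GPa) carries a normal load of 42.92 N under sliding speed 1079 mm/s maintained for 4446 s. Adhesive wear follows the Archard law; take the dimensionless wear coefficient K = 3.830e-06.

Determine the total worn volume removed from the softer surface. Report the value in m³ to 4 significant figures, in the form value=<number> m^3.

The computation maintains full float precision, and the intermediates are displayed rounded; a single final rounding: four significant figures.
Convert: Sliding speed v = 1079 mm/s = 1.079 m/s. Distance L = v·t = 1.079 m/s × 4446 s = 4797 m.
Convert: Hardness H = 1.175 GPa = 1.175e+09 Pa.
In SI base units, W = 42.92 N, H = 1.175e+09 Pa, K = 3.830e-06.
Worn volume V = K·W·L/H = 3.830e-06 · 42.92 · 4797 / 1.175e+09 = 6.711e-10 m³.

value=6.711e-10 m^3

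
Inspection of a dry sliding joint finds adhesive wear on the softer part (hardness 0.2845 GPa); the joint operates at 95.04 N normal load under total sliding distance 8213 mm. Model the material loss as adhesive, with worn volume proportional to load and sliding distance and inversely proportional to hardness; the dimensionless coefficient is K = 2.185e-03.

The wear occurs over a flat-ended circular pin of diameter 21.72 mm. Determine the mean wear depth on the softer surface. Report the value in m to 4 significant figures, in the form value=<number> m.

Every step holds full float precision — intermediates are displayed rounded; rounded once at the end: four significant digits.
Convert: The distance L = 8213 mm = 8.213 m.
Convert: Hardness H = 0.2845 GPa = 2.845e+08 Pa.
Convert: Pin diameter d = 21.72 mm = 0.02172 m. Contact area A = π·d²/4 = π·(0.02172 m)²/4 = 3.705e-04 m².
Restated in SI base units: W = 95.04 N, H = 2.845e+08 Pa, K = 2.185e-03.
The Archard volume V = K·W·L/H = 2.185e-03 · 95.04 · 8.213 / 2.845e+08 = 5.995e-09 m³.
Depth h = V/A = 5.995e-09 / 3.705e-04 = 1.618e-05 m.

value=1.618e-05 m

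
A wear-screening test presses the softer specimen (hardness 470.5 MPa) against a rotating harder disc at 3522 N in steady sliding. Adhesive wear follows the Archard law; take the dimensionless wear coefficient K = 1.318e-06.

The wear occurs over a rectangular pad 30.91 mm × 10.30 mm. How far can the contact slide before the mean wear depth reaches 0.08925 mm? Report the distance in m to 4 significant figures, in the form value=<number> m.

Each operation maintains full float precision. Intermediates appear rounded. Rounded just once, at four significant digits.
Convert: Hardness H = 470.5 MPa = 4.705e+08 Pa.
Convert: Pad sides 30.91 mm × 10.30 mm = 0.03091 m × 0.01030 m. Contact area A = 0.03091 m × 0.01030 m = 3.184e-04 m².
Convert: Depth limit h_lim = 0.08925 mm = 8.925e-05 m.
Expressed in SI base units: W = 3522 N, H = 4.705e+08 Pa, K = 1.318e-06.
Volume at the limit: V_lim = h_lim·A = 8.925e-05 · 3.184e-04 = 2.841e-08 m³.
Thus life L = V_lim·H/(K·W) = 2.841e-08 · 4.705e+08 / (1.318e-06 · 3522) = 2880 m.

value=2880 m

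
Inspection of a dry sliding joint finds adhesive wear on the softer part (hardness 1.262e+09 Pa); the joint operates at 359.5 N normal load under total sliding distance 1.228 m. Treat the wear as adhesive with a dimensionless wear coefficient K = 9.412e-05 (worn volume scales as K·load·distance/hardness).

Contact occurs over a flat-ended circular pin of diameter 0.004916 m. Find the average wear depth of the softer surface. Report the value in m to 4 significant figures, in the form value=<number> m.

All working math maintains full float precision; shown intermediates are rounded, and a lone final rounding, at 4 significant digits.
Convert: Contact area A = π·d²/4 = π·(0.004916 m)²/4 = 1.898e-05 m².
Collected in SI base units: W = 359.5 N, H = 1.262e+09 Pa, K = 9.412e-05.
Apply Archard: V = K·W·L/H = 9.412e-05 · 359.5 · 1.228 / 1.262e+09 = 3.292e-11 m³.
Mean depth h = V/A = 3.292e-11 / 1.898e-05 = 1.735e-06 m.

value=1.735e-06 m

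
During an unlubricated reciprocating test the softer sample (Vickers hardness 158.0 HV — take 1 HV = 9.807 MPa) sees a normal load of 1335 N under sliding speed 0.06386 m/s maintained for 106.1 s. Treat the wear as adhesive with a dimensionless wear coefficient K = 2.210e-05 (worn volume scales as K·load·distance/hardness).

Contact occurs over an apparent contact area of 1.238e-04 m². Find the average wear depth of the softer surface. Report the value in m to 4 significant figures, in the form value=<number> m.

Intermediate values are displayed rounded — the algebra carries exact precision. Rounded just once to 4 significant figures.
Path length L = v·t = 0.06386 m/s × 106.1 s = 6.776 m.
Hardness H = 158.0 HV × 9.807 MPa/HV = 1550 MPa = 1.550e+09 Pa.
Working in SI base units: W = 1335 N, H = 1.550e+09 Pa, K = 2.210e-05.
Archard volume V = K·W·L/H = 2.210e-05 · 1335 · 6.776 / 1.550e+09 = 1.290e-10 m³.
Mean wear depth h = V/A = 1.290e-10 / 1.238e-04 = 1.042e-06 m.

value=1.042e-06 m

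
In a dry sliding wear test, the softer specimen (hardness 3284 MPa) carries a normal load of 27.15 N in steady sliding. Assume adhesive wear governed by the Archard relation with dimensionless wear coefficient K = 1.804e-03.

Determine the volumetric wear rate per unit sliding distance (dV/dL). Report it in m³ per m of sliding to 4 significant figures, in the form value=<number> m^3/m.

value=1.491e-11 m^3/m

The algebra runs at full float precision; intermediate values appear rounded — one last rounding, at 4 significant figures.
Convert: Hardness H = 3284 MPa = 3.284e+09 Pa.
In SI base units: W = 27.15 N, H = 3.284e+09 Pa, K = 1.804e-03.
The wear rate dV/dL = K·W/H: 1.804e-03 · 27.15 / 3.284e+09 = 1.491e-11 m³/m.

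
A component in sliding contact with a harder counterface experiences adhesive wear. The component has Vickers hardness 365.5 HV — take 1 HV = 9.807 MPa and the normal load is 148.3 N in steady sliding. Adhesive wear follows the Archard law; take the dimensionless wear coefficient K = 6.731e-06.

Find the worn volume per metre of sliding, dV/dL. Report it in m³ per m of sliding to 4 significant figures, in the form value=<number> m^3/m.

value=2.785e-13 m^3/m

Intermediates appear rounded, and each operation maintains full precision. Rounded once at the end to four significant digits.
Convert: Hardness H = 365.5 HV × 9.807 MPa/HV = 3584 MPa = 3.584e+09 Pa.
SI base units throughout: W = 148.3 N, H = 3.584e+09 Pa, K = 6.731e-06.
Wear rate dV/dL = K·W/H — distance-free: 6.731e-06 · 148.3 / 3.584e+09 = 2.785e-13 m³/m.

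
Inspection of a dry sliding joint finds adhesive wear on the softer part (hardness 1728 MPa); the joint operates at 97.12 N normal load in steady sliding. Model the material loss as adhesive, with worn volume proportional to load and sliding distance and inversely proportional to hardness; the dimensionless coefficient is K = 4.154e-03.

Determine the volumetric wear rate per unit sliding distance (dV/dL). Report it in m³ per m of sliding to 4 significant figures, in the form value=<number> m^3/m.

Each operation maintains full precision; intermediate values are shown rounded; rounded once at the end: 4 significant digits.
Convert: Hardness H = 1728 MPa = 1.728e+09 Pa.
SI base units throughout: W = 97.12 N, H = 1.728e+09 Pa, K = 4.154e-03.
Sliding wear rate dV/dL = K·W/H: 4.154e-03 · 97.12 / 1.728e+09 = 2.335e-10 m³/m.

value=2.335e-10 m^3/m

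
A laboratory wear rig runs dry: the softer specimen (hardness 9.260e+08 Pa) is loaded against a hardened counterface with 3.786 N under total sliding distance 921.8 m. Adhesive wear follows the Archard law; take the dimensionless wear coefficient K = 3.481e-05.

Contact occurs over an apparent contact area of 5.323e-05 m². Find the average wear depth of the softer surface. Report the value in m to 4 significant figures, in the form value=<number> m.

value=2.465e-06 m

Intermediates are displayed rounded. The algebra keeps full precision. Rounded once at the end, at four significant figures.
Expressed in SI base units: W = 3.786 N, H = 9.260e+08 Pa, K = 3.481e-05.
Wear volume V = K·W·L/H = 3.481e-05 · 3.786 · 921.8 / 9.260e+08 = 1.312e-10 m³.
Mean wear depth h = V/A = 1.312e-10 / 5.323e-05 = 2.465e-06 m.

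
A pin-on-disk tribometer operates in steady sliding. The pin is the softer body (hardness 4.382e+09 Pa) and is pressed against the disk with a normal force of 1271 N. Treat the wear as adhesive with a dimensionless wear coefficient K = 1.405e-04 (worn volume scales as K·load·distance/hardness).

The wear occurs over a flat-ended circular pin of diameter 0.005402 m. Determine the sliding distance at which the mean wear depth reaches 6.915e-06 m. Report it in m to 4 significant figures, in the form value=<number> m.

The intermediates appear rounded — each operation maintains full precision — a lone final rounding to 4 significant digits.
Contact area A = π·d²/4 = π·(0.005402 m)²/4 = 2.292e-05 m².
Restated in SI base units: W = 1271 N, H = 4.382e+09 Pa, K = 1.405e-04.
Limit volume V_lim = h_lim·A = 6.915e-06 · 2.292e-05 = 1.585e-10 m³.
Inverting, life L = V_lim·H/(K·W) = 1.585e-10 · 4.382e+09 / (1.405e-04 · 1271) = 3.889 m.

value=3.889 m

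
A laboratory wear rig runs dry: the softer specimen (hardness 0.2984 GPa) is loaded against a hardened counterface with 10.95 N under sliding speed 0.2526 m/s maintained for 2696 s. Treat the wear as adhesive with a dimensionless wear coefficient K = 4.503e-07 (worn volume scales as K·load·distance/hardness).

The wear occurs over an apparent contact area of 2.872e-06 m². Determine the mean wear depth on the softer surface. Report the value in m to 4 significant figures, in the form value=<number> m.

Each operation runs at full float precision — the intermediates are printed rounded, and rounded once at the end, at 4 significant figures.
Total distance L = v·t = 0.2526 m/s × 2696 s = 681.0 m.
Hardness H = 0.2984 GPa = 2.984e+08 Pa.
Working in SI base units: W = 10.95 N, H = 2.984e+08 Pa, K = 4.503e-07.
Wear volume V = K·W·L/H = 4.503e-07 · 10.95 · 681.0 / 2.984e+08 = 1.125e-11 m³.
Depth of wear h = V/A = 1.125e-11 / 2.872e-06 = 3.918e-06 m.

value=3.918e-06 m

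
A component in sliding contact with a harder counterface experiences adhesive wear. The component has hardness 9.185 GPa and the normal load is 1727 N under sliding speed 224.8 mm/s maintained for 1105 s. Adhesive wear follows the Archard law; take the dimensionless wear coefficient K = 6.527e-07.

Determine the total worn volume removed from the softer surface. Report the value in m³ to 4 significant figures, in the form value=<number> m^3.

Intermediates are shown rounded; all working math keeps exact precision; one last rounding, at four significant figures.
Convert: Sliding speed v = 224.8 mm/s = 0.2248 m/s. The distance L = v·t = 0.2248 m/s × 1105 s = 248.4 m.
Convert: Hardness H = 9.185 GPa = 9.185e+09 Pa.
Collected in SI base units: W = 1727 N, H = 9.185e+09 Pa, K = 6.527e-07.
Volume removed: V = K·W·L/H = 6.527e-07 · 1727 · 248.4 / 9.185e+09 = 3.048e-11 m³.

value=3.048e-11 m^3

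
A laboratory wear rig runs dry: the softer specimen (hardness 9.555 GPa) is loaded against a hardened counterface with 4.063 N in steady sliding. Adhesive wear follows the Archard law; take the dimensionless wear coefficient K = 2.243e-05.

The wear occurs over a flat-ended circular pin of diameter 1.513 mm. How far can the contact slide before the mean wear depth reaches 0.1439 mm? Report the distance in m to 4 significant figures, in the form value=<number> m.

value=2.713e+04 m

Intermediate values are printed rounded; the computation runs at exact precision. Rounded once at the end, at four significant figures.
Convert: Hardness H = 9.555 GPa = 9.555e+09 Pa.
Convert: Pin diameter d = 1.513 mm = 0.001513 m. Contact area A = π·d²/4 = π·(0.001513 m)²/4 = 1.798e-06 m².
Convert: Depth limit h_lim = 0.1439 mm = 1.439e-04 m.
SI base units throughout: W = 4.063 N, H = 9.555e+09 Pa, K = 2.243e-05.
Volume at the limit: V_lim = h_lim·A = 1.439e-04 · 1.798e-06 = 2.587e-10 m³.
Thus life L = V_lim·H/(K·W) = 2.587e-10 · 9.555e+09 / (2.243e-05 · 4.063) = 2.713e+04 m.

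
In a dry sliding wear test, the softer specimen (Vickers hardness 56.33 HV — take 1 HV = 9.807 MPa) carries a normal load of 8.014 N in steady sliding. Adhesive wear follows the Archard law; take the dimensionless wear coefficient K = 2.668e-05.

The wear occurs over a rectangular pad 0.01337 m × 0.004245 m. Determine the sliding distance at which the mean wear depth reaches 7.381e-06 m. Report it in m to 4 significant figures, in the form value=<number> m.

All arithmetic maintains exact precision. Intermediate values are displayed rounded — a single final rounding: 4 significant digits.
Hardness H = 56.33 HV × 9.807 MPa/HV = 552.4 MPa = 5.524e+08 Pa.
Contact area A = 0.01337 m × 0.004245 m = 5.676e-05 m².
Working in SI base units: W = 8.014 N, H = 5.524e+08 Pa, K = 2.668e-05.
Wearable volume V_lim = h_lim·A = 7.381e-06 · 5.676e-05 = 4.189e-10 m³.
Inverting, life L = V_lim·H/(K·W) = 4.189e-10 · 5.524e+08 / (2.668e-05 · 8.014) = 1082 m.

value=1082 m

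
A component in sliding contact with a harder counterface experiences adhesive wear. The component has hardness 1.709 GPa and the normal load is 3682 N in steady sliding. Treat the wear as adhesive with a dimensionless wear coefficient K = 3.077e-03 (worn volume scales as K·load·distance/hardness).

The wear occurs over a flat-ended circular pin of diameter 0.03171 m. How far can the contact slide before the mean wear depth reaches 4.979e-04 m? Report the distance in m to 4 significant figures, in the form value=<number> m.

Intermediate values are displayed rounded. Every step maintains exact precision, and a single final rounding to 4 significant figures.
Convert: Hardness H = 1.709 GPa = 1.709e+09 Pa.
Convert: Contact area A = π·d²/4 = π·(0.03171 m)²/4 = 7.897e-04 m².
Collected in SI base units: W = 3682 N, H = 1.709e+09 Pa, K = 3.077e-03.
At the depth limit, V_lim = h_lim·A = 4.979e-04 · 7.897e-04 = 3.932e-07 m³.
Inverting, life L = V_lim·H/(K·W) = 3.932e-07 · 1.709e+09 / (3.077e-03 · 3682) = 59.31 m.

value=59.31 m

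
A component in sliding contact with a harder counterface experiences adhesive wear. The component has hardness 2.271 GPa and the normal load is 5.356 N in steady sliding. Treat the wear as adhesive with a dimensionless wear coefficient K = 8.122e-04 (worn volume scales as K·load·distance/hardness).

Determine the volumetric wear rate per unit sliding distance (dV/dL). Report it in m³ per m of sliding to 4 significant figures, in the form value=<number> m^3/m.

value=1.916e-12 m^3/m

The algebra carries full float precision; intermediate values are shown rounded — a single final rounding: four significant digits.
Convert: Hardness H = 2.271 GPa = 2.271e+09 Pa.
Working in SI base units: W = 5.356 N, H = 2.271e+09 Pa, K = 8.122e-04.
Sliding wear rate dV/dL = K·W/H (no L dependence): 8.122e-04 · 5.356 / 2.271e+09 = 1.916e-12 m³/m.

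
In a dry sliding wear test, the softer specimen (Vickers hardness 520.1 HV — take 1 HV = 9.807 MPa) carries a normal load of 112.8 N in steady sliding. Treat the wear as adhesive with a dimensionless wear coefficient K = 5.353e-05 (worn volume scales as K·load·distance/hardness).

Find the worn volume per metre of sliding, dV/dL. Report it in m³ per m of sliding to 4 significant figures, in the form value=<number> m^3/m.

value=1.184e-12 m^3/m

The intermediates appear rounded. The algebra runs at exact precision — one final rounding, at four significant figures.
Convert: Hardness H = 520.1 HV × 9.807 MPa/HV = 5101 MPa = 5.101e+09 Pa.
Restated in SI base units: W = 112.8 N, H = 5.101e+09 Pa, K = 5.353e-05.
Sliding wear rate dV/dL = K·W/H (independent of L): 5.353e-05 · 112.8 / 5.101e+09 = 1.184e-12 m³/m.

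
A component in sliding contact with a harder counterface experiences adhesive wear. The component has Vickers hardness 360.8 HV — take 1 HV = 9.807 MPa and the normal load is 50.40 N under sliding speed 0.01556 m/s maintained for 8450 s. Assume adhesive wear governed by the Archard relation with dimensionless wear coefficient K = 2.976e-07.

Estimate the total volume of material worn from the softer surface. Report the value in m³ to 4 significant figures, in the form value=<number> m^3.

The computation carries full float precision, and quoted intermediates are rounded, and one last rounding to four significant figures.
Convert: Sliding distance L = v·t = 0.01556 m/s × 8450 s = 131.5 m.
Convert: Hardness H = 360.8 HV × 9.807 MPa/HV = 3538 MPa = 3.538e+09 Pa.
SI base units throughout: W = 50.40 N, H = 3.538e+09 Pa, K = 2.976e-07.
Archard relation: V = K·W·L/H = 2.976e-07 · 50.40 · 131.5 / 3.538e+09 = 5.573e-13 m³.

value=5.573e-13 m^3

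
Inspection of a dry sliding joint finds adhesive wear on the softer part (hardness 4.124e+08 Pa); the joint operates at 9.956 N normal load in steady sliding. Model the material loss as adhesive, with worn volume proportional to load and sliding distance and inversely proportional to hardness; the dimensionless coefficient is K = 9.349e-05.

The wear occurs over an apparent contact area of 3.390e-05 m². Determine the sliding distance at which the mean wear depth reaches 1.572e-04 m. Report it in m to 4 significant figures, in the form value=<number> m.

The intermediates appear rounded — each operation keeps full float precision. Rounded once at the end to 4 significant figures.
As SI base values: W = 9.956 N, H = 4.124e+08 Pa, K = 9.349e-05.
Allowed volume V_lim = h_lim·A = 1.572e-04 · 3.390e-05 = 5.329e-09 m³.
Life L = V_lim·H/(K·W) = 5.329e-09 · 4.124e+08 / (9.349e-05 · 9.956) = 2361 m.

value=2361 m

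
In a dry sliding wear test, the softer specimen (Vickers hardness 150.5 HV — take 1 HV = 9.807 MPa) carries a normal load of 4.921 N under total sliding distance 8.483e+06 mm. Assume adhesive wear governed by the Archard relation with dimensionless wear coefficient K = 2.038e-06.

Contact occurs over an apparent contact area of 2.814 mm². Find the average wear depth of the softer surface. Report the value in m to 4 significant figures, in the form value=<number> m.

value=2.048e-05 m

The computation maintains full precision — shown intermediates are rounded — a lone final rounding to four significant figures.
Convert: Distance covered L = 8.483e+06 mm = 8483 m.
Convert: Hardness H = 150.5 HV × 9.807 MPa/HV = 1476 MPa = 1.476e+09 Pa.
Convert: Contact area A = 2.814 mm² = 2.814e-06 m².
As SI base values: W = 4.921 N, H = 1.476e+09 Pa, K = 2.038e-06.
Apply Archard: V = K·W·L/H = 2.038e-06 · 4.921 · 8483 / 1.476e+09 = 5.764e-11 m³.
Mean depth h = V/A = 5.764e-11 / 2.814e-06 = 2.048e-05 m.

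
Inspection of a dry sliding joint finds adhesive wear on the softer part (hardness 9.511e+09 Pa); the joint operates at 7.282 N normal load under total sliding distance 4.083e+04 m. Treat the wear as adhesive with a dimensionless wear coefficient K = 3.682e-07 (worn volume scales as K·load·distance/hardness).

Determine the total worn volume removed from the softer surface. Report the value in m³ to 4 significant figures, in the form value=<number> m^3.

Intermediates are printed rounded; every step runs at exact precision; rounded just once, at four significant figures.
In SI base units: W = 7.282 N, H = 9.511e+09 Pa, K = 3.682e-07.
Worn volume V = K·W·L/H = 3.682e-07 · 7.282 · 4.083e+04 / 9.511e+09 = 1.151e-11 m³.

value=1.151e-11 m^3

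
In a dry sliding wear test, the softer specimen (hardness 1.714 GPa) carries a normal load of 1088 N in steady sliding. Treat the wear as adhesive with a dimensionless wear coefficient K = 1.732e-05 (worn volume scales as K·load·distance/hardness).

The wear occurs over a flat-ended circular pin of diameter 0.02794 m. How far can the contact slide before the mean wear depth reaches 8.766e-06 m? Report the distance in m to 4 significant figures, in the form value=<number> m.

value=488.9 m

The intermediates appear rounded — each operation carries full precision — one last rounding: 4 significant digits.
Convert: Hardness H = 1.714 GPa = 1.714e+09 Pa.
Convert: Contact area A = π·d²/4 = π·(0.02794 m)²/4 = 6.131e-04 m².
Working in SI base units: W = 1088 N, H = 1.714e+09 Pa, K = 1.732e-05.
Permissible volume V_lim = h_lim·A = 8.766e-06 · 6.131e-04 = 5.375e-09 m³.
Life L = V_lim·H/(K·W) = 5.375e-09 · 1.714e+09 / (1.732e-05 · 1088) = 488.9 m.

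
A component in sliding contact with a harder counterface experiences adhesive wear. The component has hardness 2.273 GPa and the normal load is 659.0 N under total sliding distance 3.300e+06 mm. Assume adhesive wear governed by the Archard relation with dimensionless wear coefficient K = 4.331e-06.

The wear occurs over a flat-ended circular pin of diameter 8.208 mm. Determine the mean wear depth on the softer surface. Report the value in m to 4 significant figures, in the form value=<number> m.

value=7.831e-05 m

Each operation holds full precision; the intermediates are printed rounded. Rounded just once, at 4 significant figures.
Total distance L = 3.300e+06 mm = 3300 m.
Hardness H = 2.273 GPa = 2.273e+09 Pa.
Pin diameter d = 8.208 mm = 0.008208 m. Contact area A = π·d²/4 = π·(0.008208 m)²/4 = 5.291e-05 m².
In SI base units: W = 659.0 N, H = 2.273e+09 Pa, K = 4.331e-06.
Wear volume V = K·W·L/H = 4.331e-06 · 659.0 · 3300 / 2.273e+09 = 4.144e-09 m³.
Mean wear depth h = V/A = 4.144e-09 / 5.291e-05 = 7.831e-05 m.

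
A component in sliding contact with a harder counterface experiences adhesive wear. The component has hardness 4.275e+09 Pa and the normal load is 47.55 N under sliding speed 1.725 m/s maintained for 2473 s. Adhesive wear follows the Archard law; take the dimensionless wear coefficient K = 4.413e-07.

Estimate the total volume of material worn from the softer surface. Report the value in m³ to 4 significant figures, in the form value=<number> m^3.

Intermediates are shown rounded — the computation maintains full precision; a single final rounding, at four significant digits.
Total distance L = v·t = 1.725 m/s × 2473 s = 4266 m.
Working in SI base units: W = 47.55 N, H = 4.275e+09 Pa, K = 4.413e-07.
By Archard's law, V = K·W·L/H = 4.413e-07 · 47.55 · 4266 / 4.275e+09 = 2.094e-11 m³.

value=2.094e-11 m^3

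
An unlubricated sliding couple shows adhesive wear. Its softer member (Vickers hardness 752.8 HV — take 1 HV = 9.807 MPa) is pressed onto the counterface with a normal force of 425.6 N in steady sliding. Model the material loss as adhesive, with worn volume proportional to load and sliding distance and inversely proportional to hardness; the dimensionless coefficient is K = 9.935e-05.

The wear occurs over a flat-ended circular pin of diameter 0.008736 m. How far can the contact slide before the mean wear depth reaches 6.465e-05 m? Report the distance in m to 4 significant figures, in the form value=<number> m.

All arithmetic maintains full precision, and printed values are rounded — rounded once at the end, at four significant figures.
Hardness H = 752.8 HV × 9.807 MPa/HV = 7383 MPa = 7.383e+09 Pa.
Contact area A = π·d²/4 = π·(0.008736 m)²/4 = 5.994e-05 m².
Expressed in SI base units: W = 425.6 N, H = 7.383e+09 Pa, K = 9.935e-05.
Limit volume V_lim = h_lim·A = 6.465e-05 · 5.994e-05 = 3.875e-09 m³.
So the life L = V_lim·H/(K·W) = 3.875e-09 · 7.383e+09 / (9.935e-05 · 425.6) = 676.6 m.

value=676.6 m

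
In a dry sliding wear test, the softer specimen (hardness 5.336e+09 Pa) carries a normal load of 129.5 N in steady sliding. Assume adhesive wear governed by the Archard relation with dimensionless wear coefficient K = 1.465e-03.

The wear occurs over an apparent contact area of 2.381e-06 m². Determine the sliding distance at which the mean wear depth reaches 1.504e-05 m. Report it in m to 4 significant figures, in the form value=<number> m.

The intermediates are printed rounded. Each operation carries full precision — a lone final rounding to four significant digits.
Restated in SI base units: W = 129.5 N, H = 5.336e+09 Pa, K = 1.465e-03.
Limit volume V_lim = h_lim·A = 1.504e-05 · 2.381e-06 = 3.581e-11 m³.
Inverting, life L = V_lim·H/(K·W) = 3.581e-11 · 5.336e+09 / (1.465e-03 · 129.5) = 1.007 m.

value=1.007 m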